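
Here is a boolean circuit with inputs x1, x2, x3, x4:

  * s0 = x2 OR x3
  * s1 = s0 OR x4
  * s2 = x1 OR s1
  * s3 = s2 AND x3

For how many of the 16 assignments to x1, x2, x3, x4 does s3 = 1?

s3 = s2 AND x3 must be 1, so both s2 = 1 and x3 = 1.
s2 = x1 OR s1 must be 1, so at least one of x1, s1 is 1.
Enumerating the 16 input combinations, 8 give s3 = 1 and 8 give s3 = 0.

8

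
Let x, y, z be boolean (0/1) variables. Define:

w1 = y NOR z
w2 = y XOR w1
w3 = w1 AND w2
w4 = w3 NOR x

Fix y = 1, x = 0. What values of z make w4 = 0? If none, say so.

no solution exists

With y = 1, x = 0 fixed, none of the 2 settings of z give w4 = 0.
For example, with z=1:
w1 = y NOR z = 1 NOR 1 = 0
w2 = y XOR w1 = 1 XOR 0 = 1
w3 = w1 AND w2 = 0 AND 1 = 0
w4 = w3 NOR x = 0 NOR 0 = 1
giving w4 = 1 ≠ 0.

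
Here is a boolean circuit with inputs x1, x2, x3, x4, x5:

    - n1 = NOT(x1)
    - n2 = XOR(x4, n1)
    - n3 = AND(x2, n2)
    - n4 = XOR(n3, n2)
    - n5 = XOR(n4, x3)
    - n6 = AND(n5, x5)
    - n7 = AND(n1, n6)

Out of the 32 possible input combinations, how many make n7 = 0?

n7 = AND(n1, n6) must be 0, so at least one of n1, n6 is 0.
Enumerating the 32 input combinations, 28 give n7 = 0 and 4 give n7 = 1.

28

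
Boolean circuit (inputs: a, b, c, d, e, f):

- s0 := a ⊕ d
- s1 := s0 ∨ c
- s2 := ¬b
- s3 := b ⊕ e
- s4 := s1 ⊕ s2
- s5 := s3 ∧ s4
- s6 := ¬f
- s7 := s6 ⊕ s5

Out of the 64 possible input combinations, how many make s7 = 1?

32

s7 = s6 ⊕ s5 must be 1, so s6 and s5 differ.
Enumerating the 64 input combinations, 32 give s7 = 1 and 32 give s7 = 0.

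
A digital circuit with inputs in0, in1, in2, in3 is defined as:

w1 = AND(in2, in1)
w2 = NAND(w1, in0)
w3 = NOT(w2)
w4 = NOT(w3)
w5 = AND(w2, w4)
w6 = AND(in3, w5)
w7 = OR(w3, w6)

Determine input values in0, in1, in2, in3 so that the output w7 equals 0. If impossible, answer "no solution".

in0=0, in1=1, in2=0, in3=0

w7 = OR(w3, w6) must be 0, so both w3 = 0 and w6 = 0.
Check with in0=0, in1=1, in2=0, in3=0:
w1 = AND(in2, in1) = AND(0, 1) = 0
w2 = NAND(w1, in0) = NAND(0, 0) = 1
w3 = NOT(w2) = NOT 1 = 0
w4 = NOT(w3) = NOT 0 = 1
w5 = AND(w2, w4) = AND(1, 1) = 1
w6 = AND(in3, w5) = AND(0, 1) = 0
w7 = OR(w3, w6) = OR(0, 0) = 0
So w7 = 0 as required.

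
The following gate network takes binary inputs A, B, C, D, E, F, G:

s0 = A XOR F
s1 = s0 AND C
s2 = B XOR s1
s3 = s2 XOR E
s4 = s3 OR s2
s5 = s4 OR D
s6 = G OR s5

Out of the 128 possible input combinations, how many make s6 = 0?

s6 = G OR s5 must be 0, so both G = 0 and s5 = 0.
s5 = s4 OR D must be 0, so both s4 = 0 and D = 0.
Enumerating the 128 input combinations, 8 give s6 = 0 and 120 give s6 = 1.

8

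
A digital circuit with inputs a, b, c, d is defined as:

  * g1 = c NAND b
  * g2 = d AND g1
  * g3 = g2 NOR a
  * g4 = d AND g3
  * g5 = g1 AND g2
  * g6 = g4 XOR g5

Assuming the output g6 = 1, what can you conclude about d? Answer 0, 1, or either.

g6 = g4 XOR g5 must be 1, so g4 and g5 differ.
Every assignment with g6 = 1 has d = 1; there are 7 such assignment(s).

1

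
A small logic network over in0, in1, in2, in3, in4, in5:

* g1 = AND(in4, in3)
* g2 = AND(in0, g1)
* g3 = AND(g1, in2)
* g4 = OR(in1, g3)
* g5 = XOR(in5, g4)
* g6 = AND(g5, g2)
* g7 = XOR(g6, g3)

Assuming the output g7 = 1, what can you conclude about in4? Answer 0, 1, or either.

1

g7 = XOR(g6, g3) must be 1, so g6 and g3 differ.
Every assignment with g7 = 1 has in4 = 1; there are 8 such assignment(s).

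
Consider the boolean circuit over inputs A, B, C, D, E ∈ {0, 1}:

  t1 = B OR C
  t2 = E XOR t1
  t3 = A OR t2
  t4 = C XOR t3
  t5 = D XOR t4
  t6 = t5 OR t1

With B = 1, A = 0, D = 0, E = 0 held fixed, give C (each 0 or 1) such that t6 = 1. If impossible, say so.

t6 = t5 OR t1 must be 1, so at least one of t5, t1 is 1.
Check with B = 1, A = 0, D = 0, E = 0 and C=0:
t1 = B OR C = 1 OR 0 = 1
t2 = E XOR t1 = 0 XOR 1 = 1
t3 = A OR t2 = 0 OR 1 = 1
t4 = C XOR t3 = 0 XOR 1 = 1
t5 = D XOR t4 = 0 XOR 1 = 1
t6 = t5 OR t1 = 1 OR 1 = 1
So t6 = 1.

C=0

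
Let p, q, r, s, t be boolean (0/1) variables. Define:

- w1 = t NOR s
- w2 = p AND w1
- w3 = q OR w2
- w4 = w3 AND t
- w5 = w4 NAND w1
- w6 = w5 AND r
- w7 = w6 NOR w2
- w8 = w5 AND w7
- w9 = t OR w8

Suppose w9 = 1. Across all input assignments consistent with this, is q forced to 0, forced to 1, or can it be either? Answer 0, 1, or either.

Both values of q occur among assignments with w9 = 1:
  q=0: p=0, q=0, r=0, s=0, t=0
  q=1: p=0, q=1, r=0, s=0, t=0

either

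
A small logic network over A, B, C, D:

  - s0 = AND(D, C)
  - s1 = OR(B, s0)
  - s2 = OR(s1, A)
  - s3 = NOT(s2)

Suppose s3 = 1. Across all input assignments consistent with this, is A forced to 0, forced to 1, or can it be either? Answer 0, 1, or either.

0

s3 = NOT(s2) must be 1, so s2 = 0.
s2 = OR(s1, A) must be 0, so both s1 = 0 and A = 0.
Every assignment with s3 = 1 has A = 0; there are 3 such assignment(s).
  A=0, B=0, C=0, D=0
  A=0, B=0, C=0, D=1
  A=0, B=0, C=1, D=0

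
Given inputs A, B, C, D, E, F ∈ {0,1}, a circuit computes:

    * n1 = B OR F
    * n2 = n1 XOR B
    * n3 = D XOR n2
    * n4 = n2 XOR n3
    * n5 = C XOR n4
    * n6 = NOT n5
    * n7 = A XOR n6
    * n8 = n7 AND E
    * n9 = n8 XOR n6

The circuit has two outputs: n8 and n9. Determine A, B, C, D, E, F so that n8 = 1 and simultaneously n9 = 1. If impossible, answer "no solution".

A=1, B=1, C=1, D=0, E=1, F=0

Check with A=1, B=1, C=1, D=0, E=1, F=0:
n1 = B OR F = 1 OR 0 = 1
n2 = n1 XOR B = 1 XOR 1 = 0
n3 = D XOR n2 = 0 XOR 0 = 0
n4 = n2 XOR n3 = 0 XOR 0 = 0
n5 = C XOR n4 = 1 XOR 0 = 1
n6 = NOT n5 = NOT 1 = 0
n7 = A XOR n6 = 1 XOR 0 = 1
n8 = n7 AND E = 1 AND 1 = 1
n9 = n8 XOR n6 = 1 XOR 0 = 1
So n8 = 1 and n9 = 1.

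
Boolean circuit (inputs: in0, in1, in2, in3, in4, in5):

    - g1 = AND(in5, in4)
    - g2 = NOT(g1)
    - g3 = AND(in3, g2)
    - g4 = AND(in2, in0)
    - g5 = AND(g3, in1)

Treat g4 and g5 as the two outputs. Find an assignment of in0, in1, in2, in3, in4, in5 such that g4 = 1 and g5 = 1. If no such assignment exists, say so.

in0=1 in1=1 in2=1 in3=1 in4=0 in5=1

Check with in0=1 in1=1 in2=1 in3=1 in4=0 in5=1:
g1 = AND(in5, in4) = AND(1, 0) = 0
g2 = NOT(g1) = NOT 0 = 1
g3 = AND(in3, g2) = AND(1, 1) = 1
g4 = AND(in2, in0) = AND(1, 1) = 1
g5 = AND(g3, in1) = AND(1, 1) = 1
So g4 = 1 and g5 = 1.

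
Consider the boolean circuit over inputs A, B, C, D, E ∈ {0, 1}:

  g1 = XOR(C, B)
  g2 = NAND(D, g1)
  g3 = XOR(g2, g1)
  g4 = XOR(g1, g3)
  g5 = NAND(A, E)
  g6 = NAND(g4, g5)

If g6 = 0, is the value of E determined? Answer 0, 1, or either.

Both values of E occur among assignments with g6 = 0:
  E=0: A=0, B=0, C=0, D=0, E=0
  E=1: A=0, B=0, C=0, D=0, E=1

either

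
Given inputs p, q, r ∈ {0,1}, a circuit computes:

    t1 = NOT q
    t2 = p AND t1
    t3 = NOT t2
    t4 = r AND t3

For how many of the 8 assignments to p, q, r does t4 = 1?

3

t4 = r AND t3 must be 1, so both r = 1 and t3 = 1.
t3 = NOT t2 must be 1, so t2 = 0.
Satisfying assignments:
  p=0, q=0, r=1
  p=0, q=1, r=1
  p=1, q=1, r=1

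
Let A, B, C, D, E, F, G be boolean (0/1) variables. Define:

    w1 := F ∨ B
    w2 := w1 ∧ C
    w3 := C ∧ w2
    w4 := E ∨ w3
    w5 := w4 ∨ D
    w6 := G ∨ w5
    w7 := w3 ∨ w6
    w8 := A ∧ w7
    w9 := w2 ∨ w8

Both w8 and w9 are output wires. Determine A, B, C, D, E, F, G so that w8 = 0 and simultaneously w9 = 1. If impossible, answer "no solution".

A=0 B=1 C=1 D=0 E=1 F=1 G=0

Check with A=0 B=1 C=1 D=0 E=1 F=1 G=0:
w1 = F ∨ B = 1 ∨ 1 = 1
w2 = w1 ∧ C = 1 ∧ 1 = 1
w3 = C ∧ w2 = 1 ∧ 1 = 1
w4 = E ∨ w3 = 1 ∨ 1 = 1
w5 = w4 ∨ D = 1 ∨ 0 = 1
w6 = G ∨ w5 = 0 ∨ 1 = 1
w7 = w3 ∨ w6 = 1 ∨ 1 = 1
w8 = A ∧ w7 = 0 ∧ 1 = 0
w9 = w2 ∨ w8 = 1 ∨ 0 = 1
So w8 = 0 and w9 = 1.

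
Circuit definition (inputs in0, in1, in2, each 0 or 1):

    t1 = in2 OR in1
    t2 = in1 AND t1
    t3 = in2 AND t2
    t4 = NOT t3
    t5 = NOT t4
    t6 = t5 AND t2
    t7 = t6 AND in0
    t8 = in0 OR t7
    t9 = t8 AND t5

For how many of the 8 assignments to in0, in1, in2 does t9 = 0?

7

t9 = t8 AND t5 must be 0, so at least one of t8, t5 is 0.
Enumerating the 8 input combinations, 7 give t9 = 0 and 1 give t9 = 1.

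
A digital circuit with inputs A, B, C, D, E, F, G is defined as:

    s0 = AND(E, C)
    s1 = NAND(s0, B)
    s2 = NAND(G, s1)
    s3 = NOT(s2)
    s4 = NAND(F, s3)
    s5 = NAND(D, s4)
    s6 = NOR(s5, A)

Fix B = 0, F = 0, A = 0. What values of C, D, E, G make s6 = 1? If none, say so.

s6 = NOR(s5, A) must be 1, so both s5 = 0 and A = 0.
Check with B = 0, F = 0, A = 0 and C=1, D=1, E=0, G=0:
s0 = AND(E, C) = AND(0, 1) = 0
s1 = NAND(s0, B) = NAND(0, 0) = 1
s2 = NAND(G, s1) = NAND(0, 1) = 1
s3 = NOT(s2) = NOT 1 = 0
s4 = NAND(F, s3) = NAND(0, 0) = 1
s5 = NAND(D, s4) = NAND(1, 1) = 0
s6 = NOR(s5, A) = NOR(0, 0) = 1
So s6 = 1.

C=1, D=1, E=0, G=0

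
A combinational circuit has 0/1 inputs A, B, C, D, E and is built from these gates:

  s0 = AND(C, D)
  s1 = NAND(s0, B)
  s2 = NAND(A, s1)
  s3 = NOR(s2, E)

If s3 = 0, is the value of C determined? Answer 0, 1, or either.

either

Both values of C occur among assignments with s3 = 0:
  C=0: A=0, B=0, C=0, D=0, E=0
  C=1: A=0, B=0, C=1, D=0, E=0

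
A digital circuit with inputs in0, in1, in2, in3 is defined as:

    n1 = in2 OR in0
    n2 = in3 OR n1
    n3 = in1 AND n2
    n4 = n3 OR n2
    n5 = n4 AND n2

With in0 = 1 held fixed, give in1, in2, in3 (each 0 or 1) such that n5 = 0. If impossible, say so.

With in0 = 1 fixed, none of the 8 settings of in1, in2, in3 give n5 = 0.
For example, with in1=1, in2=0, in3=0:
n1 = in2 OR in0 = 0 OR 1 = 1
n2 = in3 OR n1 = 0 OR 1 = 1
n3 = in1 AND n2 = 1 AND 1 = 1
n4 = n3 OR n2 = 1 OR 1 = 1
n5 = n4 AND n2 = 1 AND 1 = 1
giving n5 = 1 ≠ 0.

no solution exists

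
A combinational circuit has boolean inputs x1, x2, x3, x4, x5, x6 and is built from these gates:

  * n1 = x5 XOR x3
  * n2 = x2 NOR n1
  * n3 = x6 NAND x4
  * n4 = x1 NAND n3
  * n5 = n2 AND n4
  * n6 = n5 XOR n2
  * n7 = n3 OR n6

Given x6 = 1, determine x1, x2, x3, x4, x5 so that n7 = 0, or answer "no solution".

Check with x6 = 1 and x1=1, x2=1, x3=1, x4=1, x5=1:
n1 = x5 XOR x3 = 1 XOR 1 = 0
n2 = x2 NOR n1 = 1 NOR 0 = 0
n3 = x6 NAND x4 = 1 NAND 1 = 0
n4 = x1 NAND n3 = 1 NAND 0 = 1
n5 = n2 AND n4 = 0 AND 1 = 0
n6 = n5 XOR n2 = 0 XOR 0 = 0
n7 = n3 OR n6 = 0 OR 0 = 0
So n7 = 0.

x1=1, x2=1, x3=1, x4=1, x5=1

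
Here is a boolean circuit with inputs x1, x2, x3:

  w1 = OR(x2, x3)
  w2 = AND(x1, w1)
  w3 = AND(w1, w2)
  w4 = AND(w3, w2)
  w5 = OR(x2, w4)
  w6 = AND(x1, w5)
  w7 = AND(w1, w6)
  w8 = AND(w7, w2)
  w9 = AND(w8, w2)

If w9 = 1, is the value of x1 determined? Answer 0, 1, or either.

w9 = AND(w8, w2) must be 1, so both w8 = 1 and w2 = 1.
w8 = AND(w7, w2) must be 1, so both w7 = 1 and w2 = 1.
Every assignment with w9 = 1 has x1 = 1; there are 3 such assignment(s).
  x1=1, x2=0, x3=1
  x1=1, x2=1, x3=0
  x1=1, x2=1, x3=1

1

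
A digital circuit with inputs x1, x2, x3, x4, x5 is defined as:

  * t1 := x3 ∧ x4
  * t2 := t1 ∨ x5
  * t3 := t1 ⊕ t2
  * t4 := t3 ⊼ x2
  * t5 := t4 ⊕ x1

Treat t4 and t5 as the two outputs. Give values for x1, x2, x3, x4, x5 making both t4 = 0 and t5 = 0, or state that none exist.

x1=0 x2=1 x3=1 x4=0 x5=1

Check with x1=0 x2=1 x3=1 x4=0 x5=1:
t1 = x3 ∧ x4 = 1 ∧ 0 = 0
t2 = t1 ∨ x5 = 0 ∨ 1 = 1
t3 = t1 ⊕ t2 = 0 ⊕ 1 = 1
t4 = t3 ⊼ x2 = 1 ⊼ 1 = 0
t5 = t4 ⊕ x1 = 0 ⊕ 0 = 0
So t4 = 0 and t5 = 0.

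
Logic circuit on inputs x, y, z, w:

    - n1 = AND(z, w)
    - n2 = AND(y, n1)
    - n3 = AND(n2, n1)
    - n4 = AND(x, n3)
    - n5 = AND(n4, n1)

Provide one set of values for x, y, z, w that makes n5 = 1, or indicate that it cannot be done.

x=1, y=1, z=1, w=1

n5 = AND(n4, n1) must be 1, so both n4 = 1 and n1 = 1.
n4 = AND(x, n3) must be 1, so both x = 1 and n3 = 1.
n1 = AND(z, w) must be 1, so both z = 1 and w = 1.
Check with x=1, y=1, z=1, w=1:
n1 = AND(z, w) = AND(1, 1) = 1
n2 = AND(y, n1) = AND(1, 1) = 1
n3 = AND(n2, n1) = AND(1, 1) = 1
n4 = AND(x, n3) = AND(1, 1) = 1
n5 = AND(n4, n1) = AND(1, 1) = 1
So n5 = 1 as required.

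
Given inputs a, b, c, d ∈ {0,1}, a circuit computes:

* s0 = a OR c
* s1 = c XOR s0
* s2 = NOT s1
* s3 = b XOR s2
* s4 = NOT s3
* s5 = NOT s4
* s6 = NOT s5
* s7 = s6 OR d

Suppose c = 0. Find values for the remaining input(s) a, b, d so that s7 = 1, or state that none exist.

Check with c = 0 and a=1, b=0, d=0:
s0 = a OR c = 1 OR 0 = 1
s1 = c XOR s0 = 0 XOR 1 = 1
s2 = NOT s1 = NOT 1 = 0
s3 = b XOR s2 = 0 XOR 0 = 0
s4 = NOT s3 = NOT 0 = 1
s5 = NOT s4 = NOT 1 = 0
s6 = NOT s5 = NOT 0 = 1
s7 = s6 OR d = 1 OR 0 = 1
So s7 = 1.

a=1, b=0, d=0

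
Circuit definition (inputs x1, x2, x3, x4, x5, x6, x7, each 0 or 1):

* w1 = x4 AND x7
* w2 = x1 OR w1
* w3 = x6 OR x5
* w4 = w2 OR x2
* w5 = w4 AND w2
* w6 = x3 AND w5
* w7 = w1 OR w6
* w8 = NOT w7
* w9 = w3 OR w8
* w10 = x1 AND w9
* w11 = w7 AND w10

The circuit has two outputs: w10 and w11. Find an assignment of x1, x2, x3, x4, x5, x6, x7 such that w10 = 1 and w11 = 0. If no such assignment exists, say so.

Check with x1=1, x2=1, x3=0, x4=0, x5=1, x6=0, x7=1:
w1 = x4 AND x7 = 0 AND 1 = 0
w2 = x1 OR w1 = 1 OR 0 = 1
w3 = x6 OR x5 = 0 OR 1 = 1
w4 = w2 OR x2 = 1 OR 1 = 1
w5 = w4 AND w2 = 1 AND 1 = 1
w6 = x3 AND w5 = 0 AND 1 = 0
w7 = w1 OR w6 = 0 OR 0 = 0
w8 = NOT w7 = NOT 0 = 1
w9 = w3 OR w8 = 1 OR 1 = 1
w10 = x1 AND w9 = 1 AND 1 = 1
w11 = w7 AND w10 = 0 AND 1 = 0
So w10 = 1 and w11 = 0.

x1=1, x2=1, x3=0, x4=0, x5=1, x6=0, x7=1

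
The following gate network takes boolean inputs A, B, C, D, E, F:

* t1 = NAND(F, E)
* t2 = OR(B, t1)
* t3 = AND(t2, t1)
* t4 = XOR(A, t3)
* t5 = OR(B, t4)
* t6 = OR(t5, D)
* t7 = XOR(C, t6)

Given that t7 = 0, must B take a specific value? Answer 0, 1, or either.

Both values of B occur among assignments with t7 = 0:
  B=0: A=0, B=0, C=0, D=0, E=1, F=1
  B=1: A=0, B=1, C=1, D=0, E=0, F=0

either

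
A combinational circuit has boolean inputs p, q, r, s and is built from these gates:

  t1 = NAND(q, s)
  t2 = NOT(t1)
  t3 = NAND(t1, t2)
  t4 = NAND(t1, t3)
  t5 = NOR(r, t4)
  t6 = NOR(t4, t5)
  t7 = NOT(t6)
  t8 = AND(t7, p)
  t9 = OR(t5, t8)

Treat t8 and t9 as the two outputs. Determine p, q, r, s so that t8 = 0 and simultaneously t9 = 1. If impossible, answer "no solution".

Check with p=0, q=0, r=0, s=0:
t1 = NAND(q, s) = NAND(0, 0) = 1
t2 = NOT(t1) = NOT 1 = 0
t3 = NAND(t1, t2) = NAND(1, 0) = 1
t4 = NAND(t1, t3) = NAND(1, 1) = 0
t5 = NOR(r, t4) = NOR(0, 0) = 1
t6 = NOR(t4, t5) = NOR(0, 1) = 0
t7 = NOT(t6) = NOT 0 = 1
t8 = AND(t7, p) = AND(1, 0) = 0
t9 = OR(t5, t8) = OR(1, 0) = 1
So t8 = 0 and t9 = 1.

p=0, q=0, r=0, s=0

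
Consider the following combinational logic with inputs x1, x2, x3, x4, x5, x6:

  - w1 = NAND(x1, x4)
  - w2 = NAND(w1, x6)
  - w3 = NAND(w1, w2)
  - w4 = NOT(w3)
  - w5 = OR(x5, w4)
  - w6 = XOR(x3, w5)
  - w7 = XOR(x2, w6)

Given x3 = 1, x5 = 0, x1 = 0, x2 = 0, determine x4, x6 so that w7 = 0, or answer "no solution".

Check with x3 = 1, x5 = 0, x1 = 0, x2 = 0 and x4=1, x6=0:
w1 = NAND(x1, x4) = NAND(0, 1) = 1
w2 = NAND(w1, x6) = NAND(1, 0) = 1
w3 = NAND(w1, w2) = NAND(1, 1) = 0
w4 = NOT(w3) = NOT 0 = 1
w5 = OR(x5, w4) = OR(0, 1) = 1
w6 = XOR(x3, w5) = XOR(1, 1) = 0
w7 = XOR(x2, w6) = XOR(0, 0) = 0
So w7 = 0.

x4=1, x6=0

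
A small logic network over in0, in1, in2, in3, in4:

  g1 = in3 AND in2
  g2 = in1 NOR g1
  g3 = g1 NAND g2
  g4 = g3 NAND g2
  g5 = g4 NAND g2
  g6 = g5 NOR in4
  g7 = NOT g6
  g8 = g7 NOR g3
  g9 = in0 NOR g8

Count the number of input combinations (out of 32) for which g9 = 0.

16

g9 = in0 NOR g8 must be 0, so at least one of in0, g8 is 1.
Enumerating the 32 input combinations, 16 give g9 = 0 and 16 give g9 = 1.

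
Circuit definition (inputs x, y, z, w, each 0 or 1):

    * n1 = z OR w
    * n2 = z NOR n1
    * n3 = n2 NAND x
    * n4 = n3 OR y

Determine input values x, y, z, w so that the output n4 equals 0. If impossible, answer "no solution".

x=1, y=0, z=0, w=0

n4 = n3 OR y must be 0, so both n3 = 0 and y = 0.
n3 = n2 NAND x must be 0, so both n2 = 1 and x = 1.
Check with x=1, y=0, z=0, w=0:
n1 = z OR w = 0 OR 0 = 0
n2 = z NOR n1 = 0 NOR 0 = 1
n3 = n2 NAND x = 1 NAND 1 = 0
n4 = n3 OR y = 0 OR 0 = 0
So n4 = 0 as required.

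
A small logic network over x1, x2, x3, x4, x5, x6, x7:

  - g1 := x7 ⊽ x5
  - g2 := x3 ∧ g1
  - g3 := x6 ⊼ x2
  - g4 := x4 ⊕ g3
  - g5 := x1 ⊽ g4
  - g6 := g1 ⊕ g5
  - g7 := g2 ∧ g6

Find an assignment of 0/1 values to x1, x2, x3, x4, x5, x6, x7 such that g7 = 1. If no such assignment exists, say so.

x1=1, x2=0, x3=1, x4=0, x5=0, x6=0, x7=0

Check with x1=1, x2=0, x3=1, x4=0, x5=0, x6=0, x7=0:
g1 = x7 ⊽ x5 = 0 ⊽ 0 = 1
g2 = x3 ∧ g1 = 1 ∧ 1 = 1
g3 = x6 ⊼ x2 = 0 ⊼ 0 = 1
g4 = x4 ⊕ g3 = 0 ⊕ 1 = 1
g5 = x1 ⊽ g4 = 1 ⊽ 1 = 0
g6 = g1 ⊕ g5 = 1 ⊕ 0 = 1
g7 = g2 ∧ g6 = 1 ∧ 1 = 1
So g7 = 1 as required.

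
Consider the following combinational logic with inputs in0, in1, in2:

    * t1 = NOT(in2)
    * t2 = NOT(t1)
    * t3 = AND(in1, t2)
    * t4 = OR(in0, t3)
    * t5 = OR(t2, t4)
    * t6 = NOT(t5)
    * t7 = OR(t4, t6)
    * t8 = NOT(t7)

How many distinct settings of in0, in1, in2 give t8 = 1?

1

t8 = NOT(t7) must be 1, so t7 = 0.
t7 = OR(t4, t6) must be 0, so both t4 = 0 and t6 = 0.
t4 = OR(in0, t3) must be 0, so both in0 = 0 and t3 = 0.
Satisfying assignments:
  in0=0, in1=0, in2=1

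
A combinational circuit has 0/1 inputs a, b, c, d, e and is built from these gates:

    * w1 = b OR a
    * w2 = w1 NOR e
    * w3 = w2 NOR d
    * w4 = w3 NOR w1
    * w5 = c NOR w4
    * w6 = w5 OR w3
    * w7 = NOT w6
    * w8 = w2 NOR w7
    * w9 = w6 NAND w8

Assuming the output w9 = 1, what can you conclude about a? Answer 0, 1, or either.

Both values of a occur among assignments with w9 = 1:
  a=0: a=0, b=0, c=0, d=0, e=0
  a=1: a=1, b=0, c=1, d=1, e=0

either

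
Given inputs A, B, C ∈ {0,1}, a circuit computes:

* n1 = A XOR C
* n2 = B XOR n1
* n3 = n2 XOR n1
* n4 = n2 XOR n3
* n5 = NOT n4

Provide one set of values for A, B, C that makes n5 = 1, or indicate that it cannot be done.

n5 = NOT n4 must be 1, so n4 = 0.
Check with A=1, B=0, C=1:
n1 = A XOR C = 1 XOR 1 = 0
n2 = B XOR n1 = 0 XOR 0 = 0
n3 = n2 XOR n1 = 0 XOR 0 = 0
n4 = n2 XOR n3 = 0 XOR 0 = 0
n5 = NOT n4 = NOT 0 = 1
So n5 = 1 as required.

A=1, B=0, C=1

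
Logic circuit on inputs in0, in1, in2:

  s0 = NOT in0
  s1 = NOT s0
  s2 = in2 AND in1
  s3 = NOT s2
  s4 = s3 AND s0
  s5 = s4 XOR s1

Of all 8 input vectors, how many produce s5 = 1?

7

s5 = s4 XOR s1 must be 1, so s4 and s1 differ.
Enumerating the 8 input combinations, 7 give s5 = 1 and 1 give s5 = 0.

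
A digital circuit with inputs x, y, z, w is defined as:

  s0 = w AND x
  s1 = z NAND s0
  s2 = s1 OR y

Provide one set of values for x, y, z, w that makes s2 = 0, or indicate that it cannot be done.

s2 = s1 OR y must be 0, so both s1 = 0 and y = 0.
s1 = z NAND s0 must be 0, so both z = 1 and s0 = 1.
s0 = w AND x must be 1, so both w = 1 and x = 1.
Check with x=1, y=0, z=1, w=1:
s0 = w AND x = 1 AND 1 = 1
s1 = z NAND s0 = 1 NAND 1 = 0
s2 = s1 OR y = 0 OR 0 = 0
So s2 = 0 as required.

x=1, y=0, z=1, w=1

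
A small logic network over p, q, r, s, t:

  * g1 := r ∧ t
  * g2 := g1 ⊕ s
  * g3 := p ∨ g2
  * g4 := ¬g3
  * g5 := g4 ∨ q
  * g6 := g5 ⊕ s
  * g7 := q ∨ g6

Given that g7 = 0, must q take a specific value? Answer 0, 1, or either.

g7 = q ∨ g6 must be 0, so both q = 0 and g6 = 0.
g6 = g5 ⊕ s must be 0, so g5 and s are equal.
Every assignment with g7 = 0 has q = 0; there are 6 such assignment(s).

0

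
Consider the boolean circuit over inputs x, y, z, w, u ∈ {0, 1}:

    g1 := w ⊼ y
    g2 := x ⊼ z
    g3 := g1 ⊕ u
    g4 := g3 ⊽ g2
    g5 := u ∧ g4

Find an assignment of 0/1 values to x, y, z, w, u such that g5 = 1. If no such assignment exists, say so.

g5 = u ∧ g4 must be 1, so both u = 1 and g4 = 1.
g4 = g3 ⊽ g2 must be 1, so both g3 = 0 and g2 = 0.
g3 = g1 ⊕ u must be 0, so g1 and u are equal.
Check with x=1, y=1, z=1, w=0, u=1:
g1 = w ⊼ y = 0 ⊼ 1 = 1
g2 = x ⊼ z = 1 ⊼ 1 = 0
g3 = g1 ⊕ u = 1 ⊕ 1 = 0
g4 = g3 ⊽ g2 = 0 ⊽ 0 = 1
g5 = u ∧ g4 = 1 ∧ 1 = 1
So g5 = 1 as required.

x=1, y=1, z=1, w=0, u=1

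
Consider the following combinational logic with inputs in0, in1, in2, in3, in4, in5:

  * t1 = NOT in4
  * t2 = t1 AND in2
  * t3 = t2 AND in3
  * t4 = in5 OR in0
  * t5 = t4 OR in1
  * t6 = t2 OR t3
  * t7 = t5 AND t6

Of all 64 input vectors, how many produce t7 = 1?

t7 = t5 AND t6 must be 1, so both t5 = 1 and t6 = 1.
t5 = t4 OR in1 must be 1, so at least one of t4, in1 is 1.
t6 = t2 OR t3 must be 1, so at least one of t2, t3 is 1.
Enumerating the 64 input combinations, 14 give t7 = 1 and 50 give t7 = 0.

14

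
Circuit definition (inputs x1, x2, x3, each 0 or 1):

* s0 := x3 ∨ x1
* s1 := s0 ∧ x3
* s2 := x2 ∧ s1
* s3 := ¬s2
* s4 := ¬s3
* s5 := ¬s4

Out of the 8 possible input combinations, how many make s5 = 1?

s5 = ¬s4 must be 1, so s4 = 0.
s4 = ¬s3 must be 0, so s3 = 1.
s3 = ¬s2 must be 1, so s2 = 0.
Satisfying assignments:
  x1=0, x2=0, x3=0
  x1=0, x2=0, x3=1
  x1=0, x2=1, x3=0
  x1=1, x2=0, x3=0
  x1=1, x2=0, x3=1
  x1=1, x2=1, x3=0

6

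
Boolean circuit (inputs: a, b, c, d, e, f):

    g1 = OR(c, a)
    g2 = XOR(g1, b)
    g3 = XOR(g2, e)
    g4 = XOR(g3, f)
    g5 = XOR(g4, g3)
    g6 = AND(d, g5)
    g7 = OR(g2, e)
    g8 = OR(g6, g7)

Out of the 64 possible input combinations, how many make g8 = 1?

g8 = OR(g6, g7) must be 1, so at least one of g6, g7 is 1.
Enumerating the 64 input combinations, 52 give g8 = 1 and 12 give g8 = 0.

52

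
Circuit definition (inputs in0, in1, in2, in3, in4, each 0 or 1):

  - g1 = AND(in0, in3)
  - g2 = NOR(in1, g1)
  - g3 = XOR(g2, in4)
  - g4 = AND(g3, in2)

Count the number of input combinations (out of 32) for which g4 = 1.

8

g4 = AND(g3, in2) must be 1, so both g3 = 1 and in2 = 1.
g3 = XOR(g2, in4) must be 1, so g2 and in4 differ.
Enumerating the 32 input combinations, 8 give g4 = 1 and 24 give g4 = 0.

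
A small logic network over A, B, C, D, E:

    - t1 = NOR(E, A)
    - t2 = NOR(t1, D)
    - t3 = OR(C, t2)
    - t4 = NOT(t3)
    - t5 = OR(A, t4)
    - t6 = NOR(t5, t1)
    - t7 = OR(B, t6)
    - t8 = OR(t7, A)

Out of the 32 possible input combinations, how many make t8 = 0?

5

t8 = OR(t7, A) must be 0, so both t7 = 0 and A = 0.
t7 = OR(B, t6) must be 0, so both B = 0 and t6 = 0.
Enumerating the 32 input combinations, 5 give t8 = 0 and 27 give t8 = 1.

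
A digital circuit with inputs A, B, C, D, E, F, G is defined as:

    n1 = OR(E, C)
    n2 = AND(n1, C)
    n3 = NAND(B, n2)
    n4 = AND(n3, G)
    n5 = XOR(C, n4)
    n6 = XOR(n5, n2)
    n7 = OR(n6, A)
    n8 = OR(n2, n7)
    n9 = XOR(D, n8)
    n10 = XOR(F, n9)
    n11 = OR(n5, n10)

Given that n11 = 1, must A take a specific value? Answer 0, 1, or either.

Both values of A occur among assignments with n11 = 1:
  A=0: A=0, B=0, C=0, D=0, E=0, F=0, G=1
  A=1: A=1, B=0, C=0, D=0, E=0, F=0, G=0

either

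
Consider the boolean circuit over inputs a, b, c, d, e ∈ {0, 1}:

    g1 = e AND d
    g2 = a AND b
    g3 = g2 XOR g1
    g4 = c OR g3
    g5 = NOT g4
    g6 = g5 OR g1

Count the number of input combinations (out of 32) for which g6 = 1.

g6 = g5 OR g1 must be 1, so at least one of g5, g1 is 1.
Enumerating the 32 input combinations, 17 give g6 = 1 and 15 give g6 = 0.

17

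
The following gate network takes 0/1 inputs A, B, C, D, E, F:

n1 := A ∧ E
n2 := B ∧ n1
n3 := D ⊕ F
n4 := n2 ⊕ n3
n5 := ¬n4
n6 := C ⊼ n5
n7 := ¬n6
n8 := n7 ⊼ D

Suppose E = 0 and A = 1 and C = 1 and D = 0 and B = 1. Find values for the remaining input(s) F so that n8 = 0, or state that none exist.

no solution exists

With E = 0 and A = 1 and C = 1 and D = 0 and B = 1 fixed, none of the 2 settings of F give n8 = 0.
For example, with F=1:
n1 = A ∧ E = 1 ∧ 0 = 0
n2 = B ∧ n1 = 1 ∧ 0 = 0
n3 = D ⊕ F = 0 ⊕ 1 = 1
n4 = n2 ⊕ n3 = 0 ⊕ 1 = 1
n5 = ¬n4 = ¬1 = 0
n6 = C ⊼ n5 = 1 ⊼ 0 = 1
n7 = ¬n6 = ¬1 = 0
n8 = n7 ⊼ D = 0 ⊼ 0 = 1
giving n8 = 1 ≠ 0.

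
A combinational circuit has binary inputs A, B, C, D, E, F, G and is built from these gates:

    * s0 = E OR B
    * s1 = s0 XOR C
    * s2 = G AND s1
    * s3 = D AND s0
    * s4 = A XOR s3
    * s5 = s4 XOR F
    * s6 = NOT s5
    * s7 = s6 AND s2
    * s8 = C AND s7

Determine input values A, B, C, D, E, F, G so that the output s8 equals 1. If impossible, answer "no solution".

A=0, B=0, C=1, D=0, E=0, F=0, G=1

s8 = C AND s7 must be 1, so both C = 1 and s7 = 1.
s7 = s6 AND s2 must be 1, so both s6 = 1 and s2 = 1.
Check with A=0, B=0, C=1, D=0, E=0, F=0, G=1:
s0 = E OR B = 0 OR 0 = 0
s1 = s0 XOR C = 0 XOR 1 = 1
s2 = G AND s1 = 1 AND 1 = 1
s3 = D AND s0 = 0 AND 0 = 0
s4 = A XOR s3 = 0 XOR 0 = 0
s5 = s4 XOR F = 0 XOR 0 = 0
s6 = NOT s5 = NOT 0 = 1
s7 = s6 AND s2 = 1 AND 1 = 1
s8 = C AND s7 = 1 AND 1 = 1
So s8 = 1 as required.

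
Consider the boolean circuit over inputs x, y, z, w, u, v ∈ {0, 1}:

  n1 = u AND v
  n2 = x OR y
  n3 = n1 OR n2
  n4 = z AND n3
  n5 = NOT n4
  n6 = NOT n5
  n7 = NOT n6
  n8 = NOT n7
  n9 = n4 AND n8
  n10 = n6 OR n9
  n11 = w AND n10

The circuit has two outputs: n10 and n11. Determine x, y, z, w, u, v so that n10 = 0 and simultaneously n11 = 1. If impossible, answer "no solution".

Across all 64 input combinations, none give both n10 = 0 and n11 = 1.

no solution exists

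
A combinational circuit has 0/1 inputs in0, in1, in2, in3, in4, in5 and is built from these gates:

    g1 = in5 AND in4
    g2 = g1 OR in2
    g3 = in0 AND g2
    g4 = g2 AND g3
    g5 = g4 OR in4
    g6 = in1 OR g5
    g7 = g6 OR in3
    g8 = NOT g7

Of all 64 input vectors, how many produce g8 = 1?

6

g8 = NOT g7 must be 1, so g7 = 0.
g7 = g6 OR in3 must be 0, so both g6 = 0 and in3 = 0.
Satisfying assignments:
  in0=0, in1=0, in2=0, in3=0, in4=0, in5=0
  in0=0, in1=0, in2=0, in3=0, in4=0, in5=1
  in0=0, in1=0, in2=1, in3=0, in4=0, in5=0
  in0=0, in1=0, in2=1, in3=0, in4=0, in5=1
  in0=1, in1=0, in2=0, in3=0, in4=0, in5=0
  in0=1, in1=0, in2=0, in3=0, in4=0, in5=1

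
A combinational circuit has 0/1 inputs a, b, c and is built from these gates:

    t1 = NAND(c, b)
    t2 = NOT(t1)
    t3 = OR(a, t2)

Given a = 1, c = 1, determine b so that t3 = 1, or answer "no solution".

b=0

t3 = OR(a, t2) must be 1, so at least one of a, t2 is 1.
Check with a = 1, c = 1 and b=0:
t1 = NAND(c, b) = NAND(1, 0) = 1
t2 = NOT(t1) = NOT 1 = 0
t3 = OR(a, t2) = OR(1, 0) = 1
So t3 = 1.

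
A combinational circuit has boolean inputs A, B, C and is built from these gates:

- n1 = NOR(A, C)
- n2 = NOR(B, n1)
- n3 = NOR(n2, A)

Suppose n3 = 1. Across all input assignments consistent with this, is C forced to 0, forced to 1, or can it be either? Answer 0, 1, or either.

Both values of C occur among assignments with n3 = 1:
  C=0: A=0, B=0, C=0
  C=1: A=0, B=1, C=1

either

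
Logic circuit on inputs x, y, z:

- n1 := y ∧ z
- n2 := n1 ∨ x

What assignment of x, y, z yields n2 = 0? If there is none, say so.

x=0, y=1, z=0

n2 = n1 ∨ x must be 0, so both n1 = 0 and x = 0.
n1 = y ∧ z must be 0, so at least one of y, z is 0.
Check with x=0, y=1, z=0:
n1 = y ∧ z = 1 ∧ 0 = 0
n2 = n1 ∨ x = 0 ∨ 0 = 0
So n2 = 0 as required.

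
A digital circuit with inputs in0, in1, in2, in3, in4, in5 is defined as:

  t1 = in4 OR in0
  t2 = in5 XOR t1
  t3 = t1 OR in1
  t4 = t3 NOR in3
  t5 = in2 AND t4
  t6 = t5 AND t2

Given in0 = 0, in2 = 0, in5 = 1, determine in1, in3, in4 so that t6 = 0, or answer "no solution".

in1=0 in3=0 in4=0

t6 = t5 AND t2 must be 0, so at least one of t5, t2 is 0.
Check with in0 = 0, in2 = 0, in5 = 1 and in1=0, in3=0, in4=0:
t1 = in4 OR in0 = 0 OR 0 = 0
t2 = in5 XOR t1 = 1 XOR 0 = 1
t3 = t1 OR in1 = 0 OR 0 = 0
t4 = t3 NOR in3 = 0 NOR 0 = 1
t5 = in2 AND t4 = 0 AND 1 = 0
t6 = t5 AND t2 = 0 AND 1 = 0
So t6 = 0.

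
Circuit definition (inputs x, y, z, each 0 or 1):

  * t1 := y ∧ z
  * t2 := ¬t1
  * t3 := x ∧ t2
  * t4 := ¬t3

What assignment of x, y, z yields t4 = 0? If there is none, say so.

t4 = ¬t3 must be 0, so t3 = 1.
Check with x=1, y=0, z=0:
t1 = y ∧ z = 0 ∧ 0 = 0
t2 = ¬t1 = ¬0 = 1
t3 = x ∧ t2 = 1 ∧ 1 = 1
t4 = ¬t3 = ¬1 = 0
So t4 = 0 as required.

x=1, y=0, z=0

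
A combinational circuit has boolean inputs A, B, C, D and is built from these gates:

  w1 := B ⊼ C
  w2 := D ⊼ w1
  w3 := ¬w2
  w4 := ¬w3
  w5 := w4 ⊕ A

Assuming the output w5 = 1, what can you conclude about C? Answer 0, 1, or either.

either

Both values of C occur among assignments with w5 = 1:
  C=0: A=0, B=0, C=0, D=0
  C=1: A=0, B=0, C=1, D=0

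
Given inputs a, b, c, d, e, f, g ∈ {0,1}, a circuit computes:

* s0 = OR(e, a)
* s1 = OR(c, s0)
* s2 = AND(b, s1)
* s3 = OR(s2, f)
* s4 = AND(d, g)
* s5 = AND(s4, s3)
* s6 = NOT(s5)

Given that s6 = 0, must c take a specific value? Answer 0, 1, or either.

Both values of c occur among assignments with s6 = 0:
  c=0: a=0, b=0, c=0, d=1, e=0, f=1, g=1
  c=1: a=0, b=0, c=1, d=1, e=0, f=1, g=1

either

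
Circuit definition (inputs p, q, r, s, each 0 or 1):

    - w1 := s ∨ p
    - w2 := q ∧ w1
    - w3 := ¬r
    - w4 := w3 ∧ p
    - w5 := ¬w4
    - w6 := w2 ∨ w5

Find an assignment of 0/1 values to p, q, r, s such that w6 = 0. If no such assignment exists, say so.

p=1, q=0, r=0, s=1

w6 = w2 ∨ w5 must be 0, so both w2 = 0 and w5 = 0.
Check with p=1, q=0, r=0, s=1:
w1 = s ∨ p = 1 ∨ 1 = 1
w2 = q ∧ w1 = 0 ∧ 1 = 0
w3 = ¬r = ¬0 = 1
w4 = w3 ∧ p = 1 ∧ 1 = 1
w5 = ¬w4 = ¬1 = 0
w6 = w2 ∨ w5 = 0 ∨ 0 = 0
So w6 = 0 as required.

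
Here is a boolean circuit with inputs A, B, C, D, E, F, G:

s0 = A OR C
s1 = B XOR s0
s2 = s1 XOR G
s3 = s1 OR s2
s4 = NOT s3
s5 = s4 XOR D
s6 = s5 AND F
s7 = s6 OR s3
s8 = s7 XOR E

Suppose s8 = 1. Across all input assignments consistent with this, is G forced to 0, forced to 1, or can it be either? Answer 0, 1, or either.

either

Both values of G occur among assignments with s8 = 1:
  G=0: A=0, B=0, C=0, D=0, E=0, F=1, G=0
  G=1: A=0, B=0, C=0, D=0, E=0, F=0, G=1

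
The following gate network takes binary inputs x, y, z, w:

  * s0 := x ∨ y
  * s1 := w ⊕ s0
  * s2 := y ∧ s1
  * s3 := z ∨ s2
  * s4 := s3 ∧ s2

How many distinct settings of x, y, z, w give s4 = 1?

s4 = s3 ∧ s2 must be 1, so both s3 = 1 and s2 = 1.
s3 = z ∨ s2 must be 1, so at least one of z, s2 is 1.
Enumerating the 16 input combinations, 4 give s4 = 1 and 12 give s4 = 0.

4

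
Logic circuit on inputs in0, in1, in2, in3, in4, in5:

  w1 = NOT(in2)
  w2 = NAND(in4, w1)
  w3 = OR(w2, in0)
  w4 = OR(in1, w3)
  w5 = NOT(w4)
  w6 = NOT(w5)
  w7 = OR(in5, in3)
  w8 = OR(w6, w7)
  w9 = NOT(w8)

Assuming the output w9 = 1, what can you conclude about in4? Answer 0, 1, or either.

1

w9 = NOT(w8) must be 1, so w8 = 0.
w8 = OR(w6, w7) must be 0, so both w6 = 0 and w7 = 0.
Every assignment with w9 = 1 has in4 = 1; there are 1 such assignment(s).
  in0=0, in1=0, in2=0, in3=0, in4=1, in5=0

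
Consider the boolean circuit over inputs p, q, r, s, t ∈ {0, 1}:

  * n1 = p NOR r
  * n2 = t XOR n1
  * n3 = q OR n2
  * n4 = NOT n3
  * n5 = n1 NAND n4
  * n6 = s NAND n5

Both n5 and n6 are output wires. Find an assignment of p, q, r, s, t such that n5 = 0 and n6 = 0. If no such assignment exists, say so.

Across all 32 input combinations, none give both n5 = 0 and n6 = 0.

no solution exists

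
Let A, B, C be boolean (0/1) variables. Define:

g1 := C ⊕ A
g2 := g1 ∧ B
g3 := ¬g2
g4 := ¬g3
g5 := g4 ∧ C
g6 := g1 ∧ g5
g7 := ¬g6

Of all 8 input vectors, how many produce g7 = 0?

1

g7 = ¬g6 must be 0, so g6 = 1.
Satisfying assignments:
  A=0, B=1, C=1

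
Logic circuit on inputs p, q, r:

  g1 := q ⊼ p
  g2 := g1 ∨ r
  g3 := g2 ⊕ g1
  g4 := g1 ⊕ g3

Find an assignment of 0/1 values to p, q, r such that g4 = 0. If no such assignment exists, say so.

p=1 q=1 r=0

g4 = g1 ⊕ g3 must be 0, so g1 and g3 are equal.
Check with p=1 q=1 r=0:
g1 = q ⊼ p = 1 ⊼ 1 = 0
g2 = g1 ∨ r = 0 ∨ 0 = 0
g3 = g2 ⊕ g1 = 0 ⊕ 0 = 0
g4 = g1 ⊕ g3 = 0 ⊕ 0 = 0
So g4 = 0 as required.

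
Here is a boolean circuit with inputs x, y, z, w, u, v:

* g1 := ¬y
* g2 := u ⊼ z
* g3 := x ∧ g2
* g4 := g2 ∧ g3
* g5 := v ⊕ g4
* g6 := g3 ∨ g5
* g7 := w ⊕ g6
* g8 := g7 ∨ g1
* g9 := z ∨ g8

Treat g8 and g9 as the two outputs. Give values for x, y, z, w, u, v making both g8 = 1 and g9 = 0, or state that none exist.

no solution exists

Across all 64 input combinations, none give both g8 = 1 and g9 = 0.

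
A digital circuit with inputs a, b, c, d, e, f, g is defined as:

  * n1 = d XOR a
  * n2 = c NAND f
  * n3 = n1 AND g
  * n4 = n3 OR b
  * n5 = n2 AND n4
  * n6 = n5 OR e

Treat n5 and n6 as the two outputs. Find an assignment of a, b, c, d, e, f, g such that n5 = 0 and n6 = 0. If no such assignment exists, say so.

Check with a=0, b=0, c=0, d=1, e=0, f=1, g=0:
n1 = d XOR a = 1 XOR 0 = 1
n2 = c NAND f = 0 NAND 1 = 1
n3 = n1 AND g = 1 AND 0 = 0
n4 = n3 OR b = 0 OR 0 = 0
n5 = n2 AND n4 = 1 AND 0 = 0
n6 = n5 OR e = 0 OR 0 = 0
So n5 = 0 and n6 = 0.

a=0, b=0, c=0, d=1, e=0, f=1, g=0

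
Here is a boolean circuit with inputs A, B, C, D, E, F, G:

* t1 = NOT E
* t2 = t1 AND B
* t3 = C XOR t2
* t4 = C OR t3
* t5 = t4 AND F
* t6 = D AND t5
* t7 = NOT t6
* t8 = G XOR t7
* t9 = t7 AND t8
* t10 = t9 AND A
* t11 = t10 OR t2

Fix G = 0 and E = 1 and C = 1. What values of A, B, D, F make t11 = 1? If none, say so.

A=1, B=1, D=1, F=0

t11 = t10 OR t2 must be 1, so at least one of t10, t2 is 1.
Check with G = 0 and E = 1 and C = 1 and A=1, B=1, D=1, F=0:
t1 = NOT E = NOT 1 = 0
t2 = t1 AND B = 0 AND 1 = 0
t3 = C XOR t2 = 1 XOR 0 = 1
t4 = C OR t3 = 1 OR 1 = 1
t5 = t4 AND F = 1 AND 0 = 0
t6 = D AND t5 = 1 AND 0 = 0
t7 = NOT t6 = NOT 0 = 1
t8 = G XOR t7 = 0 XOR 1 = 1
t9 = t7 AND t8 = 1 AND 1 = 1
t10 = t9 AND A = 1 AND 1 = 1
t11 = t10 OR t2 = 1 OR 0 = 1
So t11 = 1.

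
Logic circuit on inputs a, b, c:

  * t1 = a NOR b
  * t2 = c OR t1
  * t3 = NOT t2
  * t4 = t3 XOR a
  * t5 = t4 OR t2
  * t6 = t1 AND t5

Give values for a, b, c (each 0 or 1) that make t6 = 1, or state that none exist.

a=0, b=0, c=0

Check with a=0, b=0, c=0:
t1 = a NOR b = 0 NOR 0 = 1
t2 = c OR t1 = 0 OR 1 = 1
t3 = NOT t2 = NOT 1 = 0
t4 = t3 XOR a = 0 XOR 0 = 0
t5 = t4 OR t2 = 0 OR 1 = 1
t6 = t1 AND t5 = 1 AND 1 = 1
So t6 = 1 as required.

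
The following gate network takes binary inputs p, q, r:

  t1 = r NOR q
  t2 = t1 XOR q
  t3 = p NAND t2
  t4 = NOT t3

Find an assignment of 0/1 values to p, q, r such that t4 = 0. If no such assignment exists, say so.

Check with p=1, q=0, r=1:
t1 = r NOR q = 1 NOR 0 = 0
t2 = t1 XOR q = 0 XOR 0 = 0
t3 = p NAND t2 = 1 NAND 0 = 1
t4 = NOT t3 = NOT 1 = 0
So t4 = 0 as required.

p=1, q=0, r=1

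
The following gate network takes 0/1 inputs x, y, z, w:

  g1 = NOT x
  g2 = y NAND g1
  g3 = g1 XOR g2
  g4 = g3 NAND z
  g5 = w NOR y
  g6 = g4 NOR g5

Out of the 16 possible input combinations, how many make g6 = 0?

11

g6 = g4 NOR g5 must be 0, so at least one of g4, g5 is 1.
Enumerating the 16 input combinations, 11 give g6 = 0 and 5 give g6 = 1.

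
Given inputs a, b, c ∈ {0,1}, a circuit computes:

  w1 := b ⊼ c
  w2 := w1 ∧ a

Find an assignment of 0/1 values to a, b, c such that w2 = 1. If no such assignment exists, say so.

Check with a=1 b=0 c=0:
w1 = b ⊼ c = 0 ⊼ 0 = 1
w2 = w1 ∧ a = 1 ∧ 1 = 1
So w2 = 1 as required.

a=1 b=0 c=0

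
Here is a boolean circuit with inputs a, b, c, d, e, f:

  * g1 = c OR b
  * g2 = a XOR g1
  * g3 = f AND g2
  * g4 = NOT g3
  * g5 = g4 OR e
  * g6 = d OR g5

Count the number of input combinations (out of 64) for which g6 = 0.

4

g6 = d OR g5 must be 0, so both d = 0 and g5 = 0.
Enumerating the 64 input combinations, 4 give g6 = 0 and 60 give g6 = 1.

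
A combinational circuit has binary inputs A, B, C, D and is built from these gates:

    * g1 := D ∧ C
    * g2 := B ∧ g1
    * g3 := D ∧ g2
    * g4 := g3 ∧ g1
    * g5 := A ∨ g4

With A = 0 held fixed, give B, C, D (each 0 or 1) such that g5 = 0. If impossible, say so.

B=1, C=0, D=0

g5 = A ∨ g4 must be 0, so both A = 0 and g4 = 0.
Check with A = 0 and B=1, C=0, D=0:
g1 = D ∧ C = 0 ∧ 0 = 0
g2 = B ∧ g1 = 1 ∧ 0 = 0
g3 = D ∧ g2 = 0 ∧ 0 = 0
g4 = g3 ∧ g1 = 0 ∧ 0 = 0
g5 = A ∨ g4 = 0 ∨ 0 = 0
So g5 = 0.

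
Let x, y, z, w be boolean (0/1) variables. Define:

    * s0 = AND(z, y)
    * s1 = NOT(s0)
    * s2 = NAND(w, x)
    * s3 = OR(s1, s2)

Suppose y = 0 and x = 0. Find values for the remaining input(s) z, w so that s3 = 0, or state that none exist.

no solution exists

With y = 0 and x = 0 fixed, none of the 4 settings of z, w give s3 = 0.
For example, with z=1, w=0:
s0 = AND(z, y) = AND(1, 0) = 0
s1 = NOT(s0) = NOT 0 = 1
s2 = NAND(w, x) = NAND(0, 0) = 1
s3 = OR(s1, s2) = OR(1, 1) = 1
giving s3 = 1 ≠ 0.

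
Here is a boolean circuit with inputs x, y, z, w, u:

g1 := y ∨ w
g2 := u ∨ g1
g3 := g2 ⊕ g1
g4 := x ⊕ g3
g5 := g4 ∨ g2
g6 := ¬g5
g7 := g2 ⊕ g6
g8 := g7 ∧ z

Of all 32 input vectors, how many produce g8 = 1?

g8 = g7 ∧ z must be 1, so both g7 = 1 and z = 1.
g7 = g2 ⊕ g6 must be 1, so g2 and g6 differ.
Enumerating the 32 input combinations, 15 give g8 = 1 and 17 give g8 = 0.

15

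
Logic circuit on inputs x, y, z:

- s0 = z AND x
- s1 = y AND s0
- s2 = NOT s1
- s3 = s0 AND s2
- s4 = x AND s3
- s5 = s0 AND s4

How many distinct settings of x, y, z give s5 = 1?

1

s5 = s0 AND s4 must be 1, so both s0 = 1 and s4 = 1.
Satisfying assignments:
  x=1, y=0, z=1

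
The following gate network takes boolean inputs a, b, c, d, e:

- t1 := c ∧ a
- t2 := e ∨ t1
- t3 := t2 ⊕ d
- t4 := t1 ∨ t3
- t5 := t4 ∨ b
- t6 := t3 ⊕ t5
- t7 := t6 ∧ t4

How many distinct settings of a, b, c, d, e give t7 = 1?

4

t7 = t6 ∧ t4 must be 1, so both t6 = 1 and t4 = 1.
t6 = t3 ⊕ t5 must be 1, so t3 and t5 differ.
Satisfying assignments:
  a=1, b=0, c=1, d=1, e=0
  a=1, b=0, c=1, d=1, e=1
  a=1, b=1, c=1, d=1, e=0
  a=1, b=1, c=1, d=1, e=1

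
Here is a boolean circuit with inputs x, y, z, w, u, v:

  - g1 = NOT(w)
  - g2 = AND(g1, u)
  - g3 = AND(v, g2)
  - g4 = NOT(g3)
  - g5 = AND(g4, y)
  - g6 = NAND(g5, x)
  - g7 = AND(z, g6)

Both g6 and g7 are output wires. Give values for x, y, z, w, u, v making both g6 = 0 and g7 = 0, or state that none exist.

x=1, y=1, z=0, w=1, u=1, v=1

Check with x=1, y=1, z=0, w=1, u=1, v=1:
g1 = NOT(w) = NOT 1 = 0
g2 = AND(g1, u) = AND(0, 1) = 0
g3 = AND(v, g2) = AND(1, 0) = 0
g4 = NOT(g3) = NOT 0 = 1
g5 = AND(g4, y) = AND(1, 1) = 1
g6 = NAND(g5, x) = NAND(1, 1) = 0
g7 = AND(z, g6) = AND(0, 0) = 0
So g6 = 0 and g7 = 0.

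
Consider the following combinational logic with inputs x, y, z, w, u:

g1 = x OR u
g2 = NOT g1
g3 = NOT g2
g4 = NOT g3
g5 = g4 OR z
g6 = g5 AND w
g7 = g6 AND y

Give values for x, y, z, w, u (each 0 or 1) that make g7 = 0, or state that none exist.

g7 = g6 AND y must be 0, so at least one of g6, y is 0.
Check with x=0, y=1, z=0, w=0, u=1:
g1 = x OR u = 0 OR 1 = 1
g2 = NOT g1 = NOT 1 = 0
g3 = NOT g2 = NOT 0 = 1
g4 = NOT g3 = NOT 1 = 0
g5 = g4 OR z = 0 OR 0 = 0
g6 = g5 AND w = 0 AND 0 = 0
g7 = g6 AND y = 0 AND 1 = 0
So g7 = 0 as required.

x=0, y=1, z=0, w=0, u=1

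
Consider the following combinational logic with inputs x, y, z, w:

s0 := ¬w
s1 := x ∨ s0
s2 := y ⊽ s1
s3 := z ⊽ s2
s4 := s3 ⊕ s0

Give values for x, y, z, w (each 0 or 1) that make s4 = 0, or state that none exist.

s4 = s3 ⊕ s0 must be 0, so s3 and s0 are equal.
Check with x=1, y=0, z=0, w=0:
s0 = ¬w = ¬0 = 1
s1 = x ∨ s0 = 1 ∨ 1 = 1
s2 = y ⊽ s1 = 0 ⊽ 1 = 0
s3 = z ⊽ s2 = 0 ⊽ 0 = 1
s4 = s3 ⊕ s0 = 1 ⊕ 1 = 0
So s4 = 0 as required.

x=1, y=0, z=0, w=0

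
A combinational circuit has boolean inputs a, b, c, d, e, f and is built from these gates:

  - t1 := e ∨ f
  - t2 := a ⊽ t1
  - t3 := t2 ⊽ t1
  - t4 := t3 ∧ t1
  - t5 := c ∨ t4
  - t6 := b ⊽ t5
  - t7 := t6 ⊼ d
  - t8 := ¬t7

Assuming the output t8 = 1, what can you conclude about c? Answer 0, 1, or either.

t8 = ¬t7 must be 1, so t7 = 0.
t7 = t6 ⊼ d must be 0, so both t6 = 1 and d = 1.
Every assignment with t8 = 1 has c = 0; there are 8 such assignment(s).

0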